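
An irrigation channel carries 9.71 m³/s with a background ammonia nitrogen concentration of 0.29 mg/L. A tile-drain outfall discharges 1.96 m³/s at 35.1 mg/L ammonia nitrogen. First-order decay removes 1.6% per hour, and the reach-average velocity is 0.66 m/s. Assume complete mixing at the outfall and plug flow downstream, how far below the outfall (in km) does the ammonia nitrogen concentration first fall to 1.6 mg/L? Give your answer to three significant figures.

Mass balance: C = (9.710·0.2900 + 1.960·35.10) / 11.67 = 71.61/11.67 = 6.136 mg/L.
1.6%/h lost → k = −ln(1 − 0.016) = 0.01613 h⁻¹.
Set 6.136·exp(−k·t) = 1.6 → t = ln(6.136/1.6)/k = 300000 s = 83.34 h.
Distance = v·t = 0.66·300000 = 198000 m = 198.0 km.

198 km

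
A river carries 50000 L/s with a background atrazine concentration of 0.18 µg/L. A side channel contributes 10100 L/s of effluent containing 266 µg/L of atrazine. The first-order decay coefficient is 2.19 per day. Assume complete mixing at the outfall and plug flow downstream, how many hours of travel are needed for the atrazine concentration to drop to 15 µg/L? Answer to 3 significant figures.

Mass balance: C = (50000·0.1800 + 10100·266.0) / 60100 = 2696000/60100 = 44.85 µg/L.
44.85·exp(−k·t) = 15 → t = ln(44.85/15)/k = 43210 s = 12.00 h.

12.0 h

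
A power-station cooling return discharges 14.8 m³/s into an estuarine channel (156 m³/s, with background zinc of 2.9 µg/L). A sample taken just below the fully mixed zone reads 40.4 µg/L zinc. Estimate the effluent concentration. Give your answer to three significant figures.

436 µg/L

Mass balance: 156.0·2.900 + 14.80·Cₑ = 170.8·40.40
→ Cₑ = (170.8·40.40 − 156.0·2.900) / 14.80 = 435.7 µg/L.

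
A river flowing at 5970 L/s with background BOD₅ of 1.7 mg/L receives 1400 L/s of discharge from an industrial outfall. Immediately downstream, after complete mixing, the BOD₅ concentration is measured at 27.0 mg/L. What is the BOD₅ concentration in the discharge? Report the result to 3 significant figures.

Mass balance: 5970·1.700 + 1400·Cₑ = 7370·27.00
→ Cₑ = (7370·27.00 − 5970·1.700) / 1400 = 134.9 mg/L.

135 mg/L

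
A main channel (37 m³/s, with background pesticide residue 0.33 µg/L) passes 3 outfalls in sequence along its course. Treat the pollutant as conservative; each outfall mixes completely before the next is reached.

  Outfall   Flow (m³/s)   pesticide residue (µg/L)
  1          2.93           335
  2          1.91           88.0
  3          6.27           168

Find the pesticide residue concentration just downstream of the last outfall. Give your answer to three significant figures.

46.0 µg/L

Below outfall 1: Q → 39.93 m³/s, C = (37.00·0.3300 + 2.930·335.0)/39.93 = 24.89 µg/L.
Below outfall 2: Q → 41.84 m³/s, C = (39.93·24.89 + 1.910·88.00)/41.84 = 27.77 µg/L.
Below outfall 3: Q → 48.11 m³/s, C = (41.84·27.77 + 6.270·168.0)/48.11 = 46.04 µg/L.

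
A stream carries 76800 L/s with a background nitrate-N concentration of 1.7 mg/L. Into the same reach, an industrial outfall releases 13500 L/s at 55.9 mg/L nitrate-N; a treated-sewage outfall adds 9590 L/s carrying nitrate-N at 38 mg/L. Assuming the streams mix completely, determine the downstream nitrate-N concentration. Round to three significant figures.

Mass balance: C = (76800·1.700 + 13500·55.90 + 9590·38.00) / 99890 = 1250000/99890 = 12.51 mg/L.

12.5 mg/L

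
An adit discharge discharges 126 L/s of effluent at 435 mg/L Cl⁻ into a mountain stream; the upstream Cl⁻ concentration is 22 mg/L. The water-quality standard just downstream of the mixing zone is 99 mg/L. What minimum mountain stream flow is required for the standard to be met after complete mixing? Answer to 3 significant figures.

Set C_mix = 99: (Q·22.00 + 126.0·435.0) / (Q + 126.0) = 99
→ Q = 126.0·(435.0 − 99)/(99 − 22.00) = 549.8 L/s.

550 L/s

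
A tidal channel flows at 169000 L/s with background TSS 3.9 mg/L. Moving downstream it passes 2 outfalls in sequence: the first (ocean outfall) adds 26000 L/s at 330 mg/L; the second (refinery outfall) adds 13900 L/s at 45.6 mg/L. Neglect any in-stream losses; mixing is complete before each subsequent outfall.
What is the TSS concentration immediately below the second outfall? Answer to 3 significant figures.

47.3 mg/L

Outfall 1: combined Q = 195000 L/s; C = (169000·3.900 + 26000·330.0)/195000 = 47.38 mg/L.
Outfall 2: combined Q = 208900 L/s; C = (195000·47.38 + 13900·45.60)/208900 = 47.26 mg/L.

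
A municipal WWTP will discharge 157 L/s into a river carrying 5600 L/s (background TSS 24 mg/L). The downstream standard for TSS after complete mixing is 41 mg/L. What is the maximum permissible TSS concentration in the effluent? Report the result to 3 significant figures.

At the limit, (Qr·Cr + Qe·Cₑ)/(Qr + Qe) = 41:
Cₑ = (5757·41 − 5600·24.00) / 157.0 = 647.4 mg/L.

647 mg/L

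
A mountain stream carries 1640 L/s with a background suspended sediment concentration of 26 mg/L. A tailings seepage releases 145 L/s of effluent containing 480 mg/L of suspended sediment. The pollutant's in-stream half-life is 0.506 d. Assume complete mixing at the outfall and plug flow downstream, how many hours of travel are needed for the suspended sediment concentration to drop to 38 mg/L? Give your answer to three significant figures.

8.82 h

After mixing, C = (1640·26.00 + 145.0·480.0) / 1785 = 112200/1785 = 62.88 mg/L.
Half-life 0.506 d → k = ln 2 / 0.506 = 1.370 d⁻¹.
62.88·exp(−k·t) = 38 → t = ln(62.88/38)/k = 31770 s = 8.824 h.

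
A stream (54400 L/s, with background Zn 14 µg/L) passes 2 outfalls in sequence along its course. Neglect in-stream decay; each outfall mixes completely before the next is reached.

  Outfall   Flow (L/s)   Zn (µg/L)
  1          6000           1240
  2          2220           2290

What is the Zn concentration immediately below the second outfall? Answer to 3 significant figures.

212 µg/L

After outfall 1: Q = 54400 + 6000 = 60400 L/s; C = (54400·14.00 + 6000·1240)/60400 = 135.8 µg/L.
After outfall 2: Q = 60400 + 2220 = 62620 L/s; C = (60400·135.8 + 2220·2290)/62620 = 212.2 µg/L.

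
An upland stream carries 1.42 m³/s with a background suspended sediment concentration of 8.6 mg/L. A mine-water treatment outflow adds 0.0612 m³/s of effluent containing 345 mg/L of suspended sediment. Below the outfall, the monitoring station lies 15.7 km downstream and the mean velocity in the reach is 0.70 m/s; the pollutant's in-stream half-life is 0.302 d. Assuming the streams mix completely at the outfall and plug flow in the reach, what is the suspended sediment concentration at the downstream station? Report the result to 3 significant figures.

After mixing, C = (1.420·8.600 + 0.06120·345.0) / 1.481 = 33.33/1.481 = 22.50 mg/L.
Travel time t = 15.7·1000 / 0.70 = 22430 s = 6.230 h.
Half-life 0.302 d → k = ln 2 / 0.302 = 2.295 d⁻¹.
Applying C = C₀e^(−kt): 22.50 × 0.5511 = 12.40 mg/L.

12.4 mg/L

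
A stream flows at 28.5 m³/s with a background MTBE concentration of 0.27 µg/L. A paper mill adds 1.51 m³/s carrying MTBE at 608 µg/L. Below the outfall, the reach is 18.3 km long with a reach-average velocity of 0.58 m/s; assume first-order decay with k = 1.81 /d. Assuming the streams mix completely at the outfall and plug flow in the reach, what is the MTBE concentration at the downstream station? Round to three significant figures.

Conservation of mass: C = (28.50·0.2700 + 1.510·608.0) / 30.01 = 925.8/30.01 = 30.85 µg/L.
Travel time t = 18.3·1000 / 0.58 = 31550 s = 8.764 h.
Applying C = C₀e^(−kt): 30.85 × 0.5163 = 15.93 µg/L.

15.9 µg/L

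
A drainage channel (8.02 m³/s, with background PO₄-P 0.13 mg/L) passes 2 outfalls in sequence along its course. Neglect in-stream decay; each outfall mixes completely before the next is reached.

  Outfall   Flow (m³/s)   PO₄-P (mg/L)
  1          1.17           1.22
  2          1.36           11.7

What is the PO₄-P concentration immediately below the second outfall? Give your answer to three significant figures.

1.74 mg/L

Outfall 1: combined Q = 9.190 m³/s; C = (8.020·0.1300 + 1.170·1.220)/9.190 = 0.2688 mg/L.
Outfall 2: combined Q = 10.55 m³/s; C = (9.190·0.2688 + 1.360·11.70)/10.55 = 1.742 mg/L.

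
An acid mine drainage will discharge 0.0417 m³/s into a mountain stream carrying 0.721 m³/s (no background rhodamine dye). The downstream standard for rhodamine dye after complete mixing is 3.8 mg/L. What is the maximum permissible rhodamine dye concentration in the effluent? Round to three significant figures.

69.5 mg/L

At the limit, (Qr·Cr + Qe·Cₑ)/(Qr + Qe) = 3.8:
Cₑ = (0.7627·3.8 − 0.7210·0) / 0.04170 = 69.50 mg/L.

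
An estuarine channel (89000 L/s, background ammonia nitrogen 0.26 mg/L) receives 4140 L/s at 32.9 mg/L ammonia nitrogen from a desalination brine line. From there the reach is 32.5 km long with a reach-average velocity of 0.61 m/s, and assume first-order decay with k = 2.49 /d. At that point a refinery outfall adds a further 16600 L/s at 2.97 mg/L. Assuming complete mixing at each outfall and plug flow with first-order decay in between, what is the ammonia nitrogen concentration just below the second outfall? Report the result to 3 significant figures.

Mixed concentration C = ΣQC/ΣQ = (89000·0.2600 + 4140·32.90) / 93140 = 159300/93140 = 1.711 mg/L; combined flow 93140 L/s.
Travel time t = 32.5·1000 / 0.61 = 53280 s = 14.80 h.
First-order decay: C = 1.711·exp(−k·t) = 1.711·0.2154 = 0.3684 mg/L.
At the second outfall, C = (93140·0.3684 + 16600·2.970) / (93140 + 16600) = 0.7620 mg/L.

0.762 mg/L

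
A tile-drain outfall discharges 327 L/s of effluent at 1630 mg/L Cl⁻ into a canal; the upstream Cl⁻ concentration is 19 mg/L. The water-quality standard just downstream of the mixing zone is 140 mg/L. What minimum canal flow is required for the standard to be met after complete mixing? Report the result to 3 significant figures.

4030 L/s

Set C_mix = 140: (Q·19.00 + 327.0·1630) / (Q + 327.0) = 140
→ Q = 327.0·(1630 − 140)/(140 − 19.00) = 4027 L/s.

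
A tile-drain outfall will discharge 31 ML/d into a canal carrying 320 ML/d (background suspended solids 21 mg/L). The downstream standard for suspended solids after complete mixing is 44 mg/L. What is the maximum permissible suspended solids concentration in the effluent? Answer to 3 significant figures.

At the limit, (Qr·Cr + Qe·Cₑ)/(Qr + Qe) = 44:
Cₑ = (351.0·44 − 320.0·21.00) / 31.00 = 281.4 mg/L.

281 mg/L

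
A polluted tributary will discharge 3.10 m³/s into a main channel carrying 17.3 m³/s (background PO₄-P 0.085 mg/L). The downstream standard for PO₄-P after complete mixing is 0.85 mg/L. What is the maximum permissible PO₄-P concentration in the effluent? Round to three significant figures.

At the limit, (Qr·Cr + Qe·Cₑ)/(Qr + Qe) = 0.85:
Cₑ = (20.40·0.85 − 17.30·0.08500) / 3.100 = 5.119 mg/L.

5.12 mg/L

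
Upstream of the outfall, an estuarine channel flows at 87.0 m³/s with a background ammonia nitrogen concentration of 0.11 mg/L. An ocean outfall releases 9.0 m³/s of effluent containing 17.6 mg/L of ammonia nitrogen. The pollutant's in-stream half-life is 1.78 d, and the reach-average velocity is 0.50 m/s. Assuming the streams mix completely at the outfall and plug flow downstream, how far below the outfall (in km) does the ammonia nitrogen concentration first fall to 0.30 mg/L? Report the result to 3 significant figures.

Conservation of mass: C = (87.00·0.1100 + 9.000·17.60) / 96.00 = 168.0/96.00 = 1.750 mg/L.
Half-life 1.78 d → k = ln 2 / 1.78 = 0.3894 d⁻¹.
Set 1.750·exp(−k·t) = 0.30 → t = ln(1.750/0.30)/k = 391300 s = 108.7 h.
Distance = v·t = 0.50·391300 = 195600 m = 195.6 km.

196 km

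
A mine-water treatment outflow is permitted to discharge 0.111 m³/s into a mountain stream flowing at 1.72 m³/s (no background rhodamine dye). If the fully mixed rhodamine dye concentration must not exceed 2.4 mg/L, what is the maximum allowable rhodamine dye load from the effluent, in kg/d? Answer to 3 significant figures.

380 kg/d

Mass balance at the limit: 1.720·0 + 0.1110·Cₑ = 1.831·2.4 → Cₑ = 39.59 mg/L.
Load = 0.1110 m³/s × 39.59 g/m³ × 86 400 s/d = 379.7 kg/d.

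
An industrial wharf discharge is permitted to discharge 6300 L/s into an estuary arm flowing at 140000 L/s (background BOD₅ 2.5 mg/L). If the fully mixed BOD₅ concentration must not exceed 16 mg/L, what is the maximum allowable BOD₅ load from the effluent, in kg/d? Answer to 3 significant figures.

172000 kg/d

Mass balance at the limit: 140000·2.500 + 6300·Cₑ = 146300·16 → Cₑ = 316.0 mg/L.
6300 L/s = 6.300 m³/s. Load = 6.300 m³/s × 316.0 g/m³ × 86 400 s/d = 172000 kg/d.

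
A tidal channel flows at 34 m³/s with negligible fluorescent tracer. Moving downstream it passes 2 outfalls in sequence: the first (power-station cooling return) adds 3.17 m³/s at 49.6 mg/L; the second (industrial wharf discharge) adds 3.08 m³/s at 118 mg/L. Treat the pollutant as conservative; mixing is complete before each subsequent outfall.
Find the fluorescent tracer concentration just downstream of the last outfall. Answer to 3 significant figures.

12.9 mg/L

Outfall 1: combined Q = 37.17 m³/s; C = (34.00·0 + 3.170·49.60)/37.17 = 4.230 mg/L.
Outfall 2: combined Q = 40.25 m³/s; C = (37.17·4.230 + 3.080·118.0)/40.25 = 12.94 mg/L.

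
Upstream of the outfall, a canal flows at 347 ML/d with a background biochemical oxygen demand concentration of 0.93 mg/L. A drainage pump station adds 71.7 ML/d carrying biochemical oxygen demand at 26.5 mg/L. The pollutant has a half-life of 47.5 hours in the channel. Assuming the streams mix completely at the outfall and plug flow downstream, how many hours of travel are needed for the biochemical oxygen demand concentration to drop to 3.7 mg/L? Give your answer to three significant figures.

24.7 h

Mixed concentration C = ΣQC/ΣQ = (347.0·0.9300 + 71.70·26.50) / 418.7 = 2223/418.7 = 5.309 mg/L.
Half-life 47.5 h → k = ln 2 / 47.5 = 0.01459 h⁻¹ = 0.3502 d⁻¹.
5.309·exp(−k·t) = 3.7 → t = ln(5.309/3.7)/k = 89060 s = 24.74 h.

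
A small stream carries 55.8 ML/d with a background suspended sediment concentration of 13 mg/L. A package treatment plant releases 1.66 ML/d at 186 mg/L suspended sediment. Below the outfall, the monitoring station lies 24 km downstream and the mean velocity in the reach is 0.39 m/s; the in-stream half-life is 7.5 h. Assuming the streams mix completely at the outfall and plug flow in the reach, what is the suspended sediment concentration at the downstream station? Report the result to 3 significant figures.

3.71 mg/L

Flow-weighted average: C = (55.80·13.00 + 1.660·186.0) / 57.46 = 1034/57.46 = 18.00 mg/L.
Travel time t = 24·1000 / 0.39 = 61540 s = 17.09 h.
Half-life 7.5 h → k = ln 2 / 7.5 = 0.09242 h⁻¹ = 2.218 d⁻¹.
Applying C = C₀e^(−kt): 18.00 × 0.2060 = 3.708 mg/L.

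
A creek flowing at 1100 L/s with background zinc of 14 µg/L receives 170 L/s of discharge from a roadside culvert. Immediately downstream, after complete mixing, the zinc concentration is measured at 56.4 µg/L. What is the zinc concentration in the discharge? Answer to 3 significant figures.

331 µg/L

Mass balance: 1100·14.00 + 170.0·Cₑ = 1270·56.40
→ Cₑ = (1270·56.40 − 1100·14.00) / 170.0 = 330.8 µg/L.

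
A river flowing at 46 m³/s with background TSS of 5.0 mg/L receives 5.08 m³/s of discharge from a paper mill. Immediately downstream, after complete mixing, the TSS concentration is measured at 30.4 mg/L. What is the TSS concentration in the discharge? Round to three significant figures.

Mass balance: 46.00·5.000 + 5.080·Cₑ = 51.08·30.40
→ Cₑ = (51.08·30.40 − 46.00·5.000) / 5.080 = 260.4 mg/L.

260 mg/L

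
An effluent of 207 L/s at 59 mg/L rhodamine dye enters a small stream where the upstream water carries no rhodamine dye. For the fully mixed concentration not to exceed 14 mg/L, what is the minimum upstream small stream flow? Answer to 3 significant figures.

Set C_mix = 14: (Q·0 + 207.0·59.00) / (Q + 207.0) = 14
→ Q = 207.0·(59.00 − 14)/(14 − 0) = 665.4 L/s.

665 L/s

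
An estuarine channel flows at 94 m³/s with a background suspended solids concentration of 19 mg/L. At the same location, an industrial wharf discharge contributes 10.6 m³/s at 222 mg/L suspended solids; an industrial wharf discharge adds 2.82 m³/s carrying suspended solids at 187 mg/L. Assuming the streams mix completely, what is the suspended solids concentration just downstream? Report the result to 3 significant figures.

43.4 mg/L

Mixed concentration C = ΣQC/ΣQ = (94.00·19.00 + 10.60·222.0 + 2.820·187.0) / 107.4 = 4667/107.4 = 43.44 mg/L.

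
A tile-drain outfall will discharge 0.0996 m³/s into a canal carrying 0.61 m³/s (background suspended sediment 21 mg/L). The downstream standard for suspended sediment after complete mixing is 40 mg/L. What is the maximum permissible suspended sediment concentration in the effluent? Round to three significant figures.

At the limit, (Qr·Cr + Qe·Cₑ)/(Qr + Qe) = 40:
Cₑ = (0.7096·40 − 0.6100·21.00) / 0.09960 = 156.4 mg/L.

156 mg/L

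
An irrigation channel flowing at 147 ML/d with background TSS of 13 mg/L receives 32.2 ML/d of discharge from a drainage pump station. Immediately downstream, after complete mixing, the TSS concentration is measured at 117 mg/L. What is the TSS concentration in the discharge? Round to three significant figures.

Mass balance: 147.0·13.00 + 32.20·Cₑ = 179.2·117.0
→ Cₑ = (179.2·117.0 − 147.0·13.00) / 32.20 = 591.8 mg/L.

592 mg/L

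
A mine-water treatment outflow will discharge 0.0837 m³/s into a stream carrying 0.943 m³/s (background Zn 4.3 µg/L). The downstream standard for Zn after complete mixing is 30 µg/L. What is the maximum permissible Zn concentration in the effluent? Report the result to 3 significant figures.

320 µg/L

At the limit, (Qr·Cr + Qe·Cₑ)/(Qr + Qe) = 30:
Cₑ = (1.027·30 − 0.9430·4.300) / 0.08370 = 319.5 µg/L.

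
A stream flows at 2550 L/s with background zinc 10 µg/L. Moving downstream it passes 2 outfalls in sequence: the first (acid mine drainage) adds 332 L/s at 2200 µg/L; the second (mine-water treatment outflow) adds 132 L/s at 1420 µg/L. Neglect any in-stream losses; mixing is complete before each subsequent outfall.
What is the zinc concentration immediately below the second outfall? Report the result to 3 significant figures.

Below outfall 1: Q → 2882 L/s, C = (2550·10.00 + 332.0·2200)/2882 = 262.3 µg/L.
Below outfall 2: Q → 3014 L/s, C = (2882·262.3 + 132.0·1420)/3014 = 313.0 µg/L.

313 µg/L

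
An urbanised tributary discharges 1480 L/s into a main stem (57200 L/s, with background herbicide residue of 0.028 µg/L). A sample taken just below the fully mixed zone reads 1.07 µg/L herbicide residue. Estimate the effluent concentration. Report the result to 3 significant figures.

Mass balance: 57200·0.02800 + 1480·Cₑ = 58680·1.070
→ Cₑ = (58680·1.070 − 57200·0.02800) / 1480 = 41.34 µg/L.

41.3 µg/L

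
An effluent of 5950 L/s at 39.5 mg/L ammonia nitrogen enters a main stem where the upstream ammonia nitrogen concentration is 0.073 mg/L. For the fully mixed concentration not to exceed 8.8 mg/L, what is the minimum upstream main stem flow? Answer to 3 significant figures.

Set C_mix = 8.8: (Q·0.07300 + 5950·39.50) / (Q + 5950) = 8.8
→ Q = 5950·(39.50 − 8.8)/(8.8 − 0.07300) = 20930 L/s.

20900 L/s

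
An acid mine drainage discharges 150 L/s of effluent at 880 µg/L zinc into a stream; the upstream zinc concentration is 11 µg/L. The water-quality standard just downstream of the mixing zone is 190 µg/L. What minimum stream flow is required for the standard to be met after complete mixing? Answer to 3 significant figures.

578 L/s

Set C_mix = 190: (Q·11.00 + 150.0·880.0) / (Q + 150.0) = 190
→ Q = 150.0·(880.0 − 190)/(190 − 11.00) = 578.2 L/s.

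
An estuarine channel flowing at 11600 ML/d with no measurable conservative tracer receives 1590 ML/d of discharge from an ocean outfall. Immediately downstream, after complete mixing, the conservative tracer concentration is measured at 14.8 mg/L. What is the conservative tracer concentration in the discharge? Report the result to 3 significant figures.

123 mg/L

Mass balance: 11600·0 + 1590·Cₑ = 13190·14.80
→ Cₑ = (13190·14.80 − 11600·0) / 1590 = 122.8 mg/L.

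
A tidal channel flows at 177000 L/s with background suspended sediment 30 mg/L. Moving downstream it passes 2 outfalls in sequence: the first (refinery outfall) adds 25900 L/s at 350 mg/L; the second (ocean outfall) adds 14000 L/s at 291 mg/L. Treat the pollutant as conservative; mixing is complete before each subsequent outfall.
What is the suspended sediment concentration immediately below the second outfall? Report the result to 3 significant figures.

85.1 mg/L

Outfall 1: combined Q = 202900 L/s; C = (177000·30.00 + 25900·350.0)/202900 = 70.85 mg/L.
Outfall 2: combined Q = 216900 L/s; C = (202900·70.85 + 14000·291.0)/216900 = 85.06 mg/L.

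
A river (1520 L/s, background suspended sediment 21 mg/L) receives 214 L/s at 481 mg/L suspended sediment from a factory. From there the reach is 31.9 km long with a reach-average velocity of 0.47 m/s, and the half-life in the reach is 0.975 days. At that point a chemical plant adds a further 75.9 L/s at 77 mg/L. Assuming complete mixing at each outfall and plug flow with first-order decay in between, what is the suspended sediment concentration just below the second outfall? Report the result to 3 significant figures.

Flow-weighted average: C = (1520·21.00 + 214.0·481.0) / 1734 = 134900/1734 = 77.77 mg/L; combined flow 1734 L/s.
Travel time t = 31.9·1000 / 0.47 = 67870 s = 18.85 h.
Half-life 0.975 d → k = ln 2 / 0.975 = 0.7109 d⁻¹.
Applying C = C₀e^(−kt): 77.77 × 0.5721 = 44.49 mg/L.
At the second outfall, C = (1734·44.49 + 75.90·77.00) / (1734 + 75.90) = 45.85 mg/L.

45.9 mg/L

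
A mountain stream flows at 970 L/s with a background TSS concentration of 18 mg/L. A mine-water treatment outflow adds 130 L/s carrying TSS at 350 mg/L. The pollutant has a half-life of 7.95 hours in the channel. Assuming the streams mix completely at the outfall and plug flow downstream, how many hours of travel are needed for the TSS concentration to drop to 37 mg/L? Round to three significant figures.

Mass balance: C = (970.0·18.00 + 130.0·350.0) / 1100 = 62960/1100 = 57.24 mg/L.
Half-life 7.95 h → k = ln 2 / 7.95 = 0.08719 h⁻¹ = 2.093 d⁻¹.
57.24·exp(−k·t) = 37 → t = ln(57.24/37)/k = 18010 s = 5.004 h.

5.00 h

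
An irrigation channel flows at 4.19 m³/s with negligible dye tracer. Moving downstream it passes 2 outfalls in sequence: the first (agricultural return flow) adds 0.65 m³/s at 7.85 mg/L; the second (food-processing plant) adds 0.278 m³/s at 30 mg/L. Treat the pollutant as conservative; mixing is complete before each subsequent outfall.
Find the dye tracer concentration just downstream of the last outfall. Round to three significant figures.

Outfall 1: combined Q = 4.840 m³/s; C = (4.190·0 + 0.6500·7.850)/4.840 = 1.054 mg/L.
Outfall 2: combined Q = 5.118 m³/s; C = (4.840·1.054 + 0.2780·30.00)/5.118 = 2.627 mg/L.

2.63 mg/L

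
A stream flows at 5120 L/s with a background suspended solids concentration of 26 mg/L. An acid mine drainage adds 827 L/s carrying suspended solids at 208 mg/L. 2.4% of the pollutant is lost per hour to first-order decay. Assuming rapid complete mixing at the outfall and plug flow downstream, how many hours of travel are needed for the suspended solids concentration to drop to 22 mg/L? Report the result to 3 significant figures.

34.9 h

Mixed concentration C = ΣQC/ΣQ = (5120·26.00 + 827.0·208.0) / 5947 = 305100/5947 = 51.31 mg/L.
2.4%/h lost → k = −ln(1 − 0.024) = 0.02429 h⁻¹.
51.31·exp(−k·t) = 22 → t = ln(51.31/22)/k = 125500 s = 34.86 h.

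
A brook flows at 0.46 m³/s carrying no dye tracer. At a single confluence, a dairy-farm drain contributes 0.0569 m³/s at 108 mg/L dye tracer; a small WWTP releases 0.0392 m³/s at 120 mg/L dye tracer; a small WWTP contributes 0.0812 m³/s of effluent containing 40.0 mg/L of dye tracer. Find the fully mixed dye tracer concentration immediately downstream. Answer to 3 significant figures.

22.1 mg/L

Mixed concentration C = ΣQC/ΣQ = (0.4600·0 + 0.05690·108.0 + 0.03920·120.0 + 0.08120·40.00) / 0.6373 = 14.10/0.6373 = 22.12 mg/L.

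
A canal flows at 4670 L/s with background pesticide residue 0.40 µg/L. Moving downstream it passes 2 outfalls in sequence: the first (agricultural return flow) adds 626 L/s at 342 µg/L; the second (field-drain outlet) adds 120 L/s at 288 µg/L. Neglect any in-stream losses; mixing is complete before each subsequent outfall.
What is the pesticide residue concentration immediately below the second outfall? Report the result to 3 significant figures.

46.3 µg/L

After outfall 1: Q = 4670 + 626.0 = 5296 L/s; C = (4670·0.4000 + 626.0·342.0)/5296 = 40.78 µg/L.
After outfall 2: Q = 5296 + 120.0 = 5416 L/s; C = (5296·40.78 + 120.0·288.0)/5416 = 46.26 µg/L.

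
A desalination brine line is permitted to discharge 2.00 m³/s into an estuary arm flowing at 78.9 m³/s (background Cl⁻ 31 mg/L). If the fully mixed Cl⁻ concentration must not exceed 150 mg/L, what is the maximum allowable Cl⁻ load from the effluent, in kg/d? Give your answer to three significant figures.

Mass balance at the limit: 78.90·31.00 + 2.000·Cₑ = 80.90·150 → Cₑ = 4845 mg/L.
Load = 2.000 m³/s × 4845 g/m³ × 86 400 s/d = 837100 kg/d.

837000 kg/d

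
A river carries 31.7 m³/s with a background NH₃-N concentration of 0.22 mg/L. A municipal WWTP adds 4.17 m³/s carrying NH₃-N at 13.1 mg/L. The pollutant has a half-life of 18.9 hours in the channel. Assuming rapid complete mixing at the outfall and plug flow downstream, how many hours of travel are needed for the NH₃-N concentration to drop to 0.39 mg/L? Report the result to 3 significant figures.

40.4 h

Mass balance: C = (31.70·0.2200 + 4.170·13.10) / 35.87 = 61.60/35.87 = 1.717 mg/L.
Half-life 18.9 h → k = ln 2 / 18.9 = 0.03667 h⁻¹ = 0.8802 d⁻¹.
1.717·exp(−k·t) = 0.39 → t = ln(1.717/0.39)/k = 145500 s = 40.42 h.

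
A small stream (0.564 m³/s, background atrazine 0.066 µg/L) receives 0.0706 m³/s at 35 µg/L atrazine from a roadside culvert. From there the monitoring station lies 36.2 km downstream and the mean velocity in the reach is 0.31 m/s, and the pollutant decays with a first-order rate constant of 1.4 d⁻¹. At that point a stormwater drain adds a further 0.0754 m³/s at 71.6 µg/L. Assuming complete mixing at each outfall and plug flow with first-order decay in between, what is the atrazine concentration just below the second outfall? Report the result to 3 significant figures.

Conservation of mass: C = (0.5640·0.06600 + 0.07060·35.00) / 0.6346 = 2.508/0.6346 = 3.952 µg/L; combined flow 0.6346 m³/s.
Travel time t = 36.2·1000 / 0.31 = 116800 s = 32.44 h.
After decay, C = 3.952 × e^(−kt) = 3.952 × 0.1507 = 0.5958 µg/L.
At the second outfall, C = (0.6346·0.5958 + 0.07540·71.60) / (0.6346 + 0.07540) = 8.136 µg/L.

8.14 µg/L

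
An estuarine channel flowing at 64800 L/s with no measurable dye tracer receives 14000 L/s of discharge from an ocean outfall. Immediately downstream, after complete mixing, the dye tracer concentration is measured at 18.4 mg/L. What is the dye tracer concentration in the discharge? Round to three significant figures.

Mass balance: 64800·0 + 14000·Cₑ = 78800·18.40
→ Cₑ = (78800·18.40 − 64800·0) / 14000 = 103.6 mg/L.

104 mg/L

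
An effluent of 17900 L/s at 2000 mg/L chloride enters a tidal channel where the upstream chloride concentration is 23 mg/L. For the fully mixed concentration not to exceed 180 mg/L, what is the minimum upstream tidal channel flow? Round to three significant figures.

208000 L/s

Set C_mix = 180: (Q·23.00 + 17900·2000) / (Q + 17900) = 180
→ Q = 17900·(2000 − 180)/(180 − 23.00) = 207500 L/s.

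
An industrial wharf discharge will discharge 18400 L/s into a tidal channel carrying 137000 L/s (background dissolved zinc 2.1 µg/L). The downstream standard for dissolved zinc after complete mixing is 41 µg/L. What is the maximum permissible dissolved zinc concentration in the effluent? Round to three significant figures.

At the limit, (Qr·Cr + Qe·Cₑ)/(Qr + Qe) = 41:
Cₑ = (155400·41 − 137000·2.100) / 18400 = 330.6 µg/L.

331 µg/L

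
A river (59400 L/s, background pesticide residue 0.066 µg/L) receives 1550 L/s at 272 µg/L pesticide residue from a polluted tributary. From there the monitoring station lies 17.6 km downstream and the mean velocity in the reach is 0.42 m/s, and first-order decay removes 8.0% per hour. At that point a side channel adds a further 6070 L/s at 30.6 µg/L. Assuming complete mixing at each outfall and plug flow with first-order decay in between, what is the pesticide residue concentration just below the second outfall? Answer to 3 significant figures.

5.18 µg/L

Flow-weighted average: C = (59400·0.06600 + 1550·272.0) / 60950 = 425500/60950 = 6.981 µg/L; combined flow 60950 L/s.
Travel time t = 17.6·1000 / 0.42 = 41900 s = 11.64 h.
8.0%/h lost → k = −ln(1 − 0.08) = 0.08338 h⁻¹.
Applying C = C₀e^(−kt): 6.981 × 0.3789 = 2.645 µg/L.
Second outfall: C = (60950·2.645 + 6070·30.60)/67020 = 5.177 µg/L.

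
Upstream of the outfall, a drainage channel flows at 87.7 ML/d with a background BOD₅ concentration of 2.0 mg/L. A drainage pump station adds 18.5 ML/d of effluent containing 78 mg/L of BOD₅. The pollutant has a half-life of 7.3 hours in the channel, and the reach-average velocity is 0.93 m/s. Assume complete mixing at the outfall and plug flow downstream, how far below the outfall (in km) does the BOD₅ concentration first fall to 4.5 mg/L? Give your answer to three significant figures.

43.0 km

After mixing, C = (87.70·2.000 + 18.50·78.00) / 106.2 = 1618/106.2 = 15.24 mg/L.
Half-life 7.3 h → k = ln 2 / 7.3 = 0.09495 h⁻¹ = 2.279 d⁻¹.
Set 15.24·exp(−k·t) = 4.5 → t = ln(15.24/4.5)/k = 46250 s = 12.85 h.
Distance = v·t = 0.93·46250 = 43010 m = 43.01 km.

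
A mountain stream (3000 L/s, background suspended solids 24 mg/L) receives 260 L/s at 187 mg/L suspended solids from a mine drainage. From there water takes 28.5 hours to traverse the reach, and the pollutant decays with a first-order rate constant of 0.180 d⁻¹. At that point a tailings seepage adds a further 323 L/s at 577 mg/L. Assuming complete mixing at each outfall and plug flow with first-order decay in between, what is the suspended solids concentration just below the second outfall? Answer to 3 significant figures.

79.2 mg/L

Mixed concentration C = ΣQC/ΣQ = (3000·24.00 + 260.0·187.0) / 3260 = 120600/3260 = 37.00 mg/L; combined flow 3260 L/s.
Decay over the reach: 37.00·exp(−kt) = 37.00·0.8076 = 29.88 mg/L.
At the second outfall, C = (3260·29.88 + 323.0·577.0) / (3260 + 323.0) = 79.20 mg/L.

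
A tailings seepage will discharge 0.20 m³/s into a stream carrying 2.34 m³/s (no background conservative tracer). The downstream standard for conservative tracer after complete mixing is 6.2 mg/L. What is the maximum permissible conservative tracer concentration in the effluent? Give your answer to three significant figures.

At the limit, (Qr·Cr + Qe·Cₑ)/(Qr + Qe) = 6.2:
Cₑ = (2.540·6.2 − 2.340·0) / 0.2000 = 78.74 mg/L.

78.7 mg/L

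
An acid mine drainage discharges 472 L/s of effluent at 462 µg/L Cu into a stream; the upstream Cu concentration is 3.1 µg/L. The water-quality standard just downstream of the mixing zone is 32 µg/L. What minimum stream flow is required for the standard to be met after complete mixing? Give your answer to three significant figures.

7020 L/s

Set C_mix = 32: (Q·3.100 + 472.0·462.0) / (Q + 472.0) = 32
→ Q = 472.0·(462.0 − 32)/(32 − 3.100) = 7023 L/s.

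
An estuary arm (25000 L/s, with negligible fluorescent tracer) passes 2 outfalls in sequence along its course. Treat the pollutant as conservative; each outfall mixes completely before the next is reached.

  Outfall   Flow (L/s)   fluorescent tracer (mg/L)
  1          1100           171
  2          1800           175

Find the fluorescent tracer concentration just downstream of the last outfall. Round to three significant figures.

Outfall 1: combined Q = 26100 L/s; C = (25000·0 + 1100·171.0)/26100 = 7.207 mg/L.
Outfall 2: combined Q = 27900 L/s; C = (26100·7.207 + 1800·175.0)/27900 = 18.03 mg/L.

18.0 mg/L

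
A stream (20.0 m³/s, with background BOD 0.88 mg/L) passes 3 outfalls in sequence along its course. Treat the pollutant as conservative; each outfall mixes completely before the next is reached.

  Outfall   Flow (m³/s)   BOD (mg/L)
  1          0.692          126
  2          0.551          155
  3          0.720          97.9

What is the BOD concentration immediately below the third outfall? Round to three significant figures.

After outfall 1: Q = 20.00 + 0.6920 = 20.69 m³/s; C = (20.00·0.8800 + 0.6920·126.0)/20.69 = 5.064 mg/L.
After outfall 2: Q = 20.69 + 0.5510 = 21.24 m³/s; C = (20.69·5.064 + 0.5510·155.0)/21.24 = 8.953 mg/L.
After outfall 3: Q = 21.24 + 0.7200 = 21.96 m³/s; C = (21.24·8.953 + 0.7200·97.90)/21.96 = 11.87 mg/L.

11.9 mg/L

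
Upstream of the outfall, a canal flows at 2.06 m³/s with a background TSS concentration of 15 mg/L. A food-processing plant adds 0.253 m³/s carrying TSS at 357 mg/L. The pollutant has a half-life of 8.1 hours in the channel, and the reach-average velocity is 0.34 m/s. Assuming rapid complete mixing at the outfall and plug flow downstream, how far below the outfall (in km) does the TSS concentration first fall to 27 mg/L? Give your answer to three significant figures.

After mixing, C = (2.060·15.00 + 0.2530·357.0) / 2.313 = 121.2/2.313 = 52.41 mg/L.
Half-life 8.1 h → k = ln 2 / 8.1 = 0.08557 h⁻¹ = 2.054 d⁻¹.
Set 52.41·exp(−k·t) = 27 → t = ln(52.41/27)/k = 27900 s = 7.750 h.
Distance = v·t = 0.34·27900 = 9487 m = 9.487 km.

9.49 km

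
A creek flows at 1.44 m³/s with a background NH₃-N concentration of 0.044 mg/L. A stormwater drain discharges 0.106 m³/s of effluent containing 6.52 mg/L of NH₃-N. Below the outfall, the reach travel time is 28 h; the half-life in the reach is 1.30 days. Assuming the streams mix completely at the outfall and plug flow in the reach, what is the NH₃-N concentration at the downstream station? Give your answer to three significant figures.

0.262 mg/L

Mixed concentration C = ΣQC/ΣQ = (1.440·0.04400 + 0.1060·6.520) / 1.546 = 0.7545/1.546 = 0.4880 mg/L.
Half-life 1.30 d → k = ln 2 / 1.30 = 0.5332 d⁻¹.
Decay over the reach: 0.4880·exp(−kt) = 0.4880·0.5368 = 0.2620 mg/L.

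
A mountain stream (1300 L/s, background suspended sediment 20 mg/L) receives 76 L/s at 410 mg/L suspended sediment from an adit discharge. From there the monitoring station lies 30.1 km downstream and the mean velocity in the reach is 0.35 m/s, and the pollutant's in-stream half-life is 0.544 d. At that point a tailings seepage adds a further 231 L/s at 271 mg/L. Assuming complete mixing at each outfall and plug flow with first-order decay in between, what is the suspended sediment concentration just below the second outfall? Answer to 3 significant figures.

After mixing, C = (1300·20.00 + 76.00·410.0) / 1376 = 57160/1376 = 41.54 mg/L; combined flow 1376 L/s.
Travel time t = 30.1·1000 / 0.35 = 86000 s = 23.89 h.
Half-life 0.544 d → k = ln 2 / 0.544 = 1.274 d⁻¹.
Decay over the reach: 41.54·exp(−kt) = 41.54·0.2813 = 11.69 mg/L.
Second outfall: C = (1376·11.69 + 231.0·271.0)/1607 = 48.96 mg/L.

49.0 mg/L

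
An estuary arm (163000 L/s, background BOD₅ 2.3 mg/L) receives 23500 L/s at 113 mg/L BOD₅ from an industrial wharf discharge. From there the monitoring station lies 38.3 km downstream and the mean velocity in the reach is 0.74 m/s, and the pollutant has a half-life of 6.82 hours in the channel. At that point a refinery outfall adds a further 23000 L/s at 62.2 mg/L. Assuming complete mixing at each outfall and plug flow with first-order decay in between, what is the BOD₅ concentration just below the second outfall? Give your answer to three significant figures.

Conservation of mass: C = (163000·2.300 + 23500·113.0) / 186500 = 3030000/186500 = 16.25 mg/L; combined flow 186500 L/s.
Travel time t = 38.3·1000 / 0.74 = 51760 s = 14.38 h.
Half-life 6.82 h → k = ln 2 / 6.82 = 0.1016 h⁻¹ = 2.439 d⁻¹.
Applying C = C₀e^(−kt): 16.25 × 0.2320 = 3.769 mg/L.
Second outfall: C = (186500·3.769 + 23000·62.20)/209500 = 10.18 mg/L.

10.2 mg/L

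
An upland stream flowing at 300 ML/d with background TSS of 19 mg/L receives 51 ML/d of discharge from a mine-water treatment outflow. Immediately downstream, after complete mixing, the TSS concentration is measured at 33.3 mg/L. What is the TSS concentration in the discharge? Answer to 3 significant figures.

Mass balance: 300.0·19.00 + 51.00·Cₑ = 351.0·33.30
→ Cₑ = (351.0·33.30 − 300.0·19.00) / 51.00 = 117.4 mg/L.

117 mg/L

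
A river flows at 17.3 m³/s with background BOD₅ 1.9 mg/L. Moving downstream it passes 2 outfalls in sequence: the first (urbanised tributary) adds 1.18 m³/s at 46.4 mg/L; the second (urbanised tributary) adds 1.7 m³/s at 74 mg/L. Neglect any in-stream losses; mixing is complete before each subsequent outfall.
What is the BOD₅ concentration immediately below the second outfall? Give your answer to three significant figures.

10.6 mg/L

Below outfall 1: Q → 18.48 m³/s, C = (17.30·1.900 + 1.180·46.40)/18.48 = 4.741 mg/L.
Below outfall 2: Q → 20.18 m³/s, C = (18.48·4.741 + 1.700·74.00)/20.18 = 10.58 mg/L.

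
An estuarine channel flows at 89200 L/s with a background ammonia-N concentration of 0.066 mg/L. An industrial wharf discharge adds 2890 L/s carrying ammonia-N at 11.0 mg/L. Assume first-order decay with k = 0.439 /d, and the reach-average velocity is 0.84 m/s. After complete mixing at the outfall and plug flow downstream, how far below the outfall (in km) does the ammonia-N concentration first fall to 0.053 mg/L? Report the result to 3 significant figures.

338 km

After mixing, C = (89200·0.06600 + 2890·11.00) / 92090 = 37680/92090 = 0.4091 mg/L.
Set 0.4091·exp(−k·t) = 0.053 → t = ln(0.4091/0.053)/k = 402200 s = 111.7 h.
Distance = v·t = 0.84·402200 = 337900 m = 337.9 km.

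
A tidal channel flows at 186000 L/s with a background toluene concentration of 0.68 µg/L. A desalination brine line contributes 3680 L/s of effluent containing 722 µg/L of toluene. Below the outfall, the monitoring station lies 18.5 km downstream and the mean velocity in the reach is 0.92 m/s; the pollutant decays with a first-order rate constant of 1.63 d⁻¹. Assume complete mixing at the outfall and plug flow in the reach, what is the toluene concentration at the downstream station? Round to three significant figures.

Mixed concentration C = ΣQC/ΣQ = (186000·0.6800 + 3680·722.0) / 189700 = 2783000/189700 = 14.67 µg/L.
Travel time t = 18.5·1000 / 0.92 = 20110 s = 5.586 h.
After decay, C = 14.67 × e^(−kt) = 14.67 × 0.6843 = 10.04 µg/L.

10.0 µg/L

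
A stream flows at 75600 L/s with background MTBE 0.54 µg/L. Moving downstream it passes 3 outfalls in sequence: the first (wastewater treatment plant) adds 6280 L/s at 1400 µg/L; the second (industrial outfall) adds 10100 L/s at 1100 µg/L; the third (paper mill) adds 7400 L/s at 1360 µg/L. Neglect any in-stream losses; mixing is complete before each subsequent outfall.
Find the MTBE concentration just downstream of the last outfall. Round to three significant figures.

Below outfall 1: Q → 81880 L/s, C = (75600·0.5400 + 6280·1400)/81880 = 107.9 µg/L.
Below outfall 2: Q → 91980 L/s, C = (81880·107.9 + 10100·1100)/91980 = 216.8 µg/L.
Below outfall 3: Q → 99380 L/s, C = (91980·216.8 + 7400·1360)/99380 = 301.9 µg/L.

302 µg/L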